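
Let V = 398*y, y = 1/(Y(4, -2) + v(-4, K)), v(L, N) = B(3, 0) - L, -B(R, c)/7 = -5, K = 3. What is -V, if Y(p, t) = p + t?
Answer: -398/41 ≈ -9.7073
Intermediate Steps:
B(R, c) = 35 (B(R, c) = -7*(-5) = 35)
v(L, N) = 35 - L
y = 1/41 (y = 1/((4 - 2) + (35 - 1*(-4))) = 1/(2 + (35 + 4)) = 1/(2 + 39) = 1/41 ≈ 0.024390)
V = 398/41 (V = 398*(1/41) = 398/41 ≈ 9.7073)
-V = -1*398/41 = -398/41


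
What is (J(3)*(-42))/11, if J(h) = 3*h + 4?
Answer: -546/11 ≈ -49.636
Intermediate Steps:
J(h) = 4 + 3*h
(J(3)*(-42))/11 = ((4 + 3*3)*(-42))/11 = ((4 + 9)*(-42))*(1/11) = (13*(-42))*(1/11) = -546*1/11 = -546/11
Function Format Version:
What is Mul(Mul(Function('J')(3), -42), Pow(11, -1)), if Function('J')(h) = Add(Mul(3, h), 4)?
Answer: Rational(-546, 11) ≈ -49.636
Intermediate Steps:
Function('J')(h) = Add(4, Mul(3, h))
Mul(Mul(Function('J')(3), -42), Pow(11, -1)) = Mul(Mul(Add(4, Mul(3, 3)), -42), Pow(11, -1)) = Mul(Mul(Add(4, 9), -42), Rational(1, 11)) = Mul(Mul(13, -42), Rational(1, 11)) = Mul(-546, Rational(1, 11)) = Rational(-546, 11)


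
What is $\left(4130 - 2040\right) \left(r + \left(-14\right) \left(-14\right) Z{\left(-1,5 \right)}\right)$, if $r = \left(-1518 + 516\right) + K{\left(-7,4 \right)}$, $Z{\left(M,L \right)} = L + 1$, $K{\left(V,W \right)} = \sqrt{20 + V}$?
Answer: $363660 + 2090 \sqrt{13} \approx 3.712 \cdot 10^{5}$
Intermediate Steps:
$Z{\left(M,L \right)} = 1 + L$
$r = -1002 + \sqrt{13}$ ($r = \left(-1518 + 516\right) + \sqrt{20 - 7} = -1002 + \sqrt{13} \approx -998.39$)
$\left(4130 - 2040\right) \left(r + \left(-14\right) \left(-14\right) Z{\left(-1,5 \right)}\right) = \left(4130 - 2040\right) \left(\left(-1002 + \sqrt{13}\right) + \left(-14\right) \left(-14\right) \left(1 + 5\right)\right) = 2090 \left(\left(-1002 + \sqrt{13}\right) + 196 \cdot 6\right) = 2090 \left(\left(-1002 + \sqrt{13}\right) + 1176\right) = 2090 \left(174 + \sqrt{13}\right) = 363660 + 2090 \sqrt{13}$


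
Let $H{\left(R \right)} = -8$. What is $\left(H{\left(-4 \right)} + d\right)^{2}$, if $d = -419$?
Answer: $182329$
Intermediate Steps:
$\left(H{\left(-4 \right)} + d\right)^{2} = \left(-8 - 419\right)^{2} = \left(-427\right)^{2} = 182329$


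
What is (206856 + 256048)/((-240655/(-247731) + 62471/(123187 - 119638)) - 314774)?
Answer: -67830659292396/46122021133835 ≈ -1.4707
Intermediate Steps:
(206856 + 256048)/((-240655/(-247731) + 62471/(123187 - 119638)) - 314774) = 462904/((-240655*(-1/247731) + 62471/3549) - 314774) = 462904/((240655/247731 + 62471*(1/3549)) - 314774) = 462904/((240655/247731 + 62471/3549) - 314774) = 462904/(5443362632/293065773 - 314774) = 462904/(-92244042267670/293065773) = 462904*(-293065773/92244042267670) = -67830659292396/46122021133835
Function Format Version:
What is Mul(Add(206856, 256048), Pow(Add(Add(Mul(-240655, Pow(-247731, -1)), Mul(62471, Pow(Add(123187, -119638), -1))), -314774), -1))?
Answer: Rational(-67830659292396, 46122021133835) ≈ -1.4707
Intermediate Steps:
Mul(Add(206856, 256048), Pow(Add(Add(Mul(-240655, Pow(-247731, -1)), Mul(62471, Pow(Add(123187, -119638), -1))), -314774), -1)) = Mul(462904, Pow(Add(Add(Mul(-240655, Rational(-1, 247731)), Mul(62471, Pow(3549, -1))), -314774), -1)) = Mul(462904, Pow(Add(Add(Rational(240655, 247731), Mul(62471, Rational(1, 3549))), -314774), -1)) = Mul(462904, Pow(Add(Add(Rational(240655, 247731), Rational(62471, 3549)), -314774), -1)) = Mul(462904, Pow(Add(Rational(5443362632, 293065773), -314774), -1)) = Mul(462904, Pow(Rational(-92244042267670, 293065773), -1)) = Mul(462904, Rational(-293065773, 92244042267670)) = Rational(-67830659292396, 46122021133835)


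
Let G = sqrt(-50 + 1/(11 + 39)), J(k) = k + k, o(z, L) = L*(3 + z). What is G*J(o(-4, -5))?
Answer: 7*I*sqrt(102) ≈ 70.697*I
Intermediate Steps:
J(k) = 2*k
G = 7*I*sqrt(102)/10 (G = sqrt(-50 + 1/50) = sqrt(-2499/50) = 7*I*sqrt(102)/10 ≈ 7.0697*I)
G*J(o(-4, -5)) = (7*I*sqrt(102)/10)*(2*(-5*(3 - 4))) = (7*I*sqrt(102)/10)*(2*(-5*(-1))) = (7*I*sqrt(102)/10)*(2*5) = (7*I*sqrt(102)/10)*10 = 7*I*sqrt(102)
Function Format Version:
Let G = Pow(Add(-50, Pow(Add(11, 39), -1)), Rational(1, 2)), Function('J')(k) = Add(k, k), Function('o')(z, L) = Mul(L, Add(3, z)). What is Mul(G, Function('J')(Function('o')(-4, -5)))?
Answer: Mul(7, I, Pow(102, Rational(1, 2))) ≈ Mul(70.697, I)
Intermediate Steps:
Function('J')(k) = Mul(2, k)
G = Mul(Rational(7, 10), I, Pow(102, Rational(1, 2))) (G = Pow(Add(-50, Pow(50, -1)), Rational(1, 2)) = Pow(Add(-50, Rational(1, 50)), Rational(1, 2)) = Pow(Rational(-2499, 50), Rational(1, 2)) = Mul(Rational(7, 10), I, Pow(102, Rational(1, 2))) ≈ Mul(7.0697, I))
Mul(G, Function('J')(Function('o')(-4, -5))) = Mul(Mul(Rational(7, 10), I, Pow(102, Rational(1, 2))), Mul(2, Mul(-5, Add(3, -4)))) = Mul(Mul(Rational(7, 10), I, Pow(102, Rational(1, 2))), Mul(2, Mul(-5, -1))) = Mul(Mul(Rational(7, 10), I, Pow(102, Rational(1, 2))), Mul(2, 5)) = Mul(Mul(Rational(7, 10), I, Pow(102, Rational(1, 2))), 10) = Mul(7, I, Pow(102, Rational(1, 2)))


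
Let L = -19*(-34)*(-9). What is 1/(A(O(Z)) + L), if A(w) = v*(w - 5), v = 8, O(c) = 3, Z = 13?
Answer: -1/5830 ≈ -0.00017153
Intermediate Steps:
A(w) = -40 + 8*w (A(w) = 8*(w - 5) = 8*(-5 + w) = -40 + 8*w)
L = -5814 (L = 646*(-9) = -5814)
1/(A(O(Z)) + L) = 1/((-40 + 8*3) - 5814) = 1/((-40 + 24) - 5814) = 1/(-16 - 5814) = 1/(-5830) = -1/5830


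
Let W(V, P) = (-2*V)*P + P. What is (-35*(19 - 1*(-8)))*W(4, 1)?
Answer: 6615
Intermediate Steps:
W(V, P) = P - 2*P*V (W(V, P) = -2*P*V + P = P - 2*P*V)
(-35*(19 - 1*(-8)))*W(4, 1) = (-35*(19 - 1*(-8)))*(1*(1 - 2*4)) = (-35*(19 + 8))*(1*(1 - 8)) = (-35*27)*(1*(-7)) = -945*(-7) = 6615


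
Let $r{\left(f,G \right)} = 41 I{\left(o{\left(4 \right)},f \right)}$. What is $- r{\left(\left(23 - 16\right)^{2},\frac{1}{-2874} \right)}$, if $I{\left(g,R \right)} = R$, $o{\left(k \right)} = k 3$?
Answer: $-2009$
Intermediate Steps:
$o{\left(k \right)} = 3 k$
$r{\left(f,G \right)} = 41 f$
$- r{\left(\left(23 - 16\right)^{2},\frac{1}{-2874} \right)} = - 41 \left(23 - 16\right)^{2} = - 41 \cdot 7^{2} = - 41 \cdot 49 = \left(-1\right) 2009 = -2009$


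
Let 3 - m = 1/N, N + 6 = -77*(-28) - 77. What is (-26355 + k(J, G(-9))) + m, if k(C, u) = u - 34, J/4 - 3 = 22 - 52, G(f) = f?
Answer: -54716836/2073 ≈ -26395.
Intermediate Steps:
N = 2073 (N = -6 + (-77*(-28) - 77) = -6 + (2156 - 77) = -6 + 2079 = 2073)
J = -108 (J = 12 + 4*(22 - 52) = 12 + 4*(-30) = 12 - 120 = -108)
k(C, u) = -34 + u
m = 6218/2073 (m = 3 - 1/2073 = 6218/2073 ≈ 2.9995)
(-26355 + k(J, G(-9))) + m = (-26355 + (-34 - 9)) + 6218/2073 = (-26355 - 43) + 6218/2073 = -26398 + 6218/2073 = -54716836/2073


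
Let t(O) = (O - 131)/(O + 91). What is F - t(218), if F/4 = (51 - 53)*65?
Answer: -53589/103 ≈ -520.28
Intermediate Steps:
F = -520 (F = 4*((51 - 53)*65) = 4*(-2*65) = 4*(-130) = -520)
t(O) = (-131 + O)/(91 + O)
F - t(218) = -520 - (-131 + 218)/(91 + 218) = -520 - 87/309 = -520 - 1*29/103 = -520 - 29/103 = -53589/103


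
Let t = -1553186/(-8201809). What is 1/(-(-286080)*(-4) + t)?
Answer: -8201809/9385492521694 ≈ -8.7388e-7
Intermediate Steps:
t = 1553186/8201809 (t = -1553186*(-1/8201809) = 1553186/8201809 ≈ 0.18937)
1/(-(-286080)*(-4) + t) = 1/(-(-286080)*(-4) + 1553186/8201809) = 1/(-57216*20 + 1553186/8201809) = 1/(-1144320 + 1553186/8201809) = 1/(-9385492521694/8201809) = -8201809/9385492521694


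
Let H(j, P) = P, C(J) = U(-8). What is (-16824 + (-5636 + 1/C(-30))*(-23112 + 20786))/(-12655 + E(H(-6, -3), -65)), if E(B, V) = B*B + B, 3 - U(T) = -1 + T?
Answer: -11221987/10842 ≈ -1035.0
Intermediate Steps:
U(T) = 4 - T (U(T) = 3 - (-1 + T) = 3 + (1 - T) = 4 - T)
C(J) = 12 (C(J) = 4 - 1*(-8) = 4 + 8 = 12)
E(B, V) = B + B² (E(B, V) = B² + B = B + B²)
(-16824 + (-5636 + 1/C(-30))*(-23112 + 20786))/(-12655 + E(H(-6, -3), -65)) = (-16824 + (-5636 + 1/12)*(-23112 + 20786))/(-12655 - 3*(1 - 3)) = (-16824 + (-5636 + 1/12)*(-2326))/(-12655 - 3*(-2)) = (-16824 - 67631/12*(-2326))/(-12655 + 6) = (-16824 + 78654853/6)/(-12649) = (78553909/6)*(-1/12649) = -11221987/10842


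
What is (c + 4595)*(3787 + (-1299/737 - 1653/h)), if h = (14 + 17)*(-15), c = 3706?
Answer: 3592778114787/114235 ≈ 3.1451e+7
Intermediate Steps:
h = -465 (h = 31*(-15) = -465)
(c + 4595)*(3787 + (-1299/737 - 1653/h)) = (3706 + 4595)*(3787 + (-1299/737 - 1653/(-465))) = 8301*(3787 + (-1299*1/737 - 1653*(-1/465))) = 8301*(3787 + (-1299/737 + 551/155)) = 8301*(3787 + 204742/114235) = 8301*(432812687/114235) = 3592778114787/114235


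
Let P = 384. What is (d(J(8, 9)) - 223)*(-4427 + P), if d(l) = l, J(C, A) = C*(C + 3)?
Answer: 545805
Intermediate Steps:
J(C, A) = C*(3 + C)
(d(J(8, 9)) - 223)*(-4427 + P) = (8*(3 + 8) - 223)*(-4427 + 384) = (8*11 - 223)*(-4043) = (88 - 223)*(-4043) = -135*(-4043) = 545805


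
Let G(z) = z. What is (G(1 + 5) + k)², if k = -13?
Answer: 49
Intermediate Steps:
(G(1 + 5) + k)² = ((1 + 5) - 13)² = (6 - 13)² = (-7)² = 49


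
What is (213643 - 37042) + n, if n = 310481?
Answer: 487082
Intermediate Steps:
(213643 - 37042) + n = (213643 - 37042) + 310481 = 176601 + 310481 = 487082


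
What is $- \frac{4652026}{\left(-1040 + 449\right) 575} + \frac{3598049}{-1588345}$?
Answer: $\frac{53620132483}{4693559475} \approx 11.424$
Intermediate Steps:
$- \frac{4652026}{\left(-1040 + 449\right) 575} + \frac{3598049}{-1588345} = - \frac{4652026}{\left(-591\right) 575} + 3598049 \left(- \frac{1}{1588345}\right) = - \frac{4652026}{-339825} - \frac{3598049}{1588345} = \left(-4652026\right) \left(- \frac{1}{339825}\right) - \frac{3598049}{1588345} = \frac{202262}{14775} - \frac{3598049}{1588345} = \frac{53620132483}{4693559475}$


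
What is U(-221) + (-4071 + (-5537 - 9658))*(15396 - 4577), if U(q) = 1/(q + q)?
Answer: -92129973469/442 ≈ -2.0844e+8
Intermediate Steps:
U(q) = 1/(2*q)
U(-221) + (-4071 + (-5537 - 9658))*(15396 - 4577) = (½)/(-221) + (-4071 + (-5537 - 9658))*(15396 - 4577) = (½)*(-1/221) + (-4071 - 15195)*10819 = -1/442 - 19266*10819 = -1/442 - 208438854 = -92129973469/442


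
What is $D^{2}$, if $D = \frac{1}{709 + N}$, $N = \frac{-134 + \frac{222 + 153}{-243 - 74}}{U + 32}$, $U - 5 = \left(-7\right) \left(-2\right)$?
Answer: $\frac{261371889}{130406122202500} \approx 2.0043 \cdot 10^{-6}$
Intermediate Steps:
$U = 19$ ($U = 5 - -14 = 5 + 14 = 19$)
$N = - \frac{42853}{16167}$ ($N = \frac{-134 + \frac{222 + 153}{-243 - 74}}{19 + 32} = \frac{-134 + \frac{375}{-317}}{51} = \left(-134 + 375 \left(- \frac{1}{317}\right)\right) \frac{1}{51} = \left(-134 - \frac{375}{317}\right) \frac{1}{51} = \left(- \frac{42853}{317}\right) \frac{1}{51} = - \frac{42853}{16167} \approx -2.6506$)
$D = \frac{16167}{11419550}$ ($D = \frac{1}{709 - \frac{42853}{16167}} = \frac{1}{\frac{11419550}{16167}} = \frac{16167}{11419550} \approx 0.0014157$)
$D^{2} = \left(\frac{16167}{11419550}\right)^{2} = \frac{261371889}{130406122202500}$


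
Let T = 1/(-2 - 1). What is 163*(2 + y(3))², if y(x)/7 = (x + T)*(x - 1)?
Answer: 2269612/9 ≈ 2.5218e+5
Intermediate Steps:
T = -⅓ (T = 1/(-3) = -⅓ ≈ -0.33333)
y(x) = 7*(-1 + x)*(-⅓ + x) (y(x) = 7*((x - ⅓)*(x - 1)) = 7*((-⅓ + x)*(-1 + x)) = 7*((-1 + x)*(-⅓ + x)) = 7*(-1 + x)*(-⅓ + x))
163*(2 + y(3))² = 163*(2 + (7/3 + 7*3² - 28/3*3))² = 163*(2 + (7/3 + 7*9 - 28))² = 163*(2 + (7/3 + 63 - 28))² = 163*(2 + 112/3)² = 163*(118/3)² = 163*(13924/9) = 2269612/9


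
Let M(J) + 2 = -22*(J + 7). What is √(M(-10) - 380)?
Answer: 2*I*√79 ≈ 17.776*I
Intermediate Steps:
M(J) = -156 - 22*J (M(J) = -2 - 22*(J + 7) = -2 - 22*(7 + J) = -2 + (-154 - 22*J) = -156 - 22*J)
√(M(-10) - 380) = √((-156 - 22*(-10)) - 380) = √((-156 + 220) - 380) = √(64 - 380) = √(-316) = 2*I*√79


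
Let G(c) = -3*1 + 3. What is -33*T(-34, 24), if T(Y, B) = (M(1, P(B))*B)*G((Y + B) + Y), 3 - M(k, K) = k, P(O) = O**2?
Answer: 0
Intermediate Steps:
M(k, K) = 3 - k
G(c) = 0 (G(c) = -3 + 3 = 0)
T(Y, B) = 0 (T(Y, B) = ((3 - 1*1)*B)*0 = ((3 - 1)*B)*0 = (2*B)*0 = 0)
-33*T(-34, 24) = -33*0 = 0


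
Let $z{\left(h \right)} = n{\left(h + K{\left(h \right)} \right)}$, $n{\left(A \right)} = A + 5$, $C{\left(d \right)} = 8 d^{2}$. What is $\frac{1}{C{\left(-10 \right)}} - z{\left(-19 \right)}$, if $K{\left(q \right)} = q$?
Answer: $\frac{26401}{800} \approx 33.001$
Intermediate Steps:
$n{\left(A \right)} = 5 + A$
$z{\left(h \right)} = 5 + 2 h$ ($z{\left(h \right)} = 5 + \left(h + h\right) = 5 + 2 h$)
$\frac{1}{C{\left(-10 \right)}} - z{\left(-19 \right)} = \frac{1}{8 \left(-10\right)^{2}} - \left(5 + 2 \left(-19\right)\right) = \frac{1}{8 \cdot 100} - \left(5 - 38\right) = \frac{1}{800} - -33 = \frac{1}{800} + 33 = \frac{26401}{800}$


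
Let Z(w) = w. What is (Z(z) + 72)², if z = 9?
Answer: 6561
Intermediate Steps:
(Z(z) + 72)² = (9 + 72)² = 81² = 6561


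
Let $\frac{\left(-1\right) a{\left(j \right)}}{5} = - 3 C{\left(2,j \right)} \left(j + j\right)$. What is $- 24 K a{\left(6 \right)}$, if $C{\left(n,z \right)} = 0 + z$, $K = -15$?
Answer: $388800$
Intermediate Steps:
$C{\left(n,z \right)} = z$
$a{\left(j \right)} = 30 j^{2}$ ($a{\left(j \right)} = - 5 \left(- 3 j \left(j + j\right)\right) = - 5 \left(- 3 j 2 j\right) = - 5 \left(- 3 \cdot 2 j^{2}\right) = - 5 \left(- 6 j^{2}\right) = 30 j^{2}$)
$- 24 K a{\left(6 \right)} = \left(-24\right) \left(-15\right) 30 \cdot 6^{2} = 360 \cdot 30 \cdot 36 = 360 \cdot 1080 = 388800$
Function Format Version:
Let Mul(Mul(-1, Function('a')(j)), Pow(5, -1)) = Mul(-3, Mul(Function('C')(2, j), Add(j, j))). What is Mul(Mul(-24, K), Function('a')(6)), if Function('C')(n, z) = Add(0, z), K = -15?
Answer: 388800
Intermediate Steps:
Function('C')(n, z) = z
Function('a')(j) = Mul(30, Pow(j, 2)) (Function('a')(j) = Mul(-5, Mul(-3, Mul(j, Add(j, j)))) = Mul(-5, Mul(-3, Mul(j, Mul(2, j)))) = Mul(-5, Mul(-3, Mul(2, Pow(j, 2)))) = Mul(-5, Mul(-6, Pow(j, 2))) = Mul(30, Pow(j, 2)))
Mul(Mul(-24, K), Function('a')(6)) = Mul(Mul(-24, -15), Mul(30, Pow(6, 2))) = Mul(360, Mul(30, 36)) = Mul(360, 1080) = 388800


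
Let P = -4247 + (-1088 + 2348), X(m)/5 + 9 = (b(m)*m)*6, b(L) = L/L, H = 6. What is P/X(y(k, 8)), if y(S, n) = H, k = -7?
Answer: -2987/135 ≈ -22.126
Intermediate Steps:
b(L) = 1
y(S, n) = 6
X(m) = -45 + 30*m (X(m) = -45 + 5*((1*m)*6) = -45 + 5*(m*6) = -45 + 5*(6*m) = -45 + 30*m)
P = -2987 (P = -4247 + 1260 = -2987)
P/X(y(k, 8)) = -2987/(-45 + 30*6) = -2987/(-45 + 180) = -2987/135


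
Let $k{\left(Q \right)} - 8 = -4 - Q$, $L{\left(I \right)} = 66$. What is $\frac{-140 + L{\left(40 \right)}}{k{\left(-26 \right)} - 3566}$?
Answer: $\frac{37}{1768} \approx 0.020928$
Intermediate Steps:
$k{\left(Q \right)} = 4 - Q$ ($k{\left(Q \right)} = 8 - \left(4 + Q\right) = 4 - Q$)
$\frac{-140 + L{\left(40 \right)}}{k{\left(-26 \right)} - 3566} = \frac{-140 + 66}{\left(4 - -26\right) - 3566} = - \frac{74}{\left(4 + 26\right) - 3566} = - \frac{74}{30 - 3566} = - \frac{74}{-3536} = \left(-74\right) \left(- \frac{1}{3536}\right) = \frac{37}{1768}$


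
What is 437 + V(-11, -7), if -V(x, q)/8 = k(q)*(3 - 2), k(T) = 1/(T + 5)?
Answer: 441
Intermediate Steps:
k(T) = 1/(5 + T)
V(x, q) = -8/(5 + q) (V(x, q) = -8*(3 - 2)/(5 + q) = -8/(5 + q))
437 + V(-11, -7) = 437 - 8/(5 - 7) = 437 - 8/(-2) = 437 - 8*(-1/2) = 437 + 4 = 441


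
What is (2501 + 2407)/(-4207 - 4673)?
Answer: -409/740 ≈ -0.55270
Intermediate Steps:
(2501 + 2407)/(-4207 - 4673) = 4908/(-8880) = 4908*(-1/8880) = -409/740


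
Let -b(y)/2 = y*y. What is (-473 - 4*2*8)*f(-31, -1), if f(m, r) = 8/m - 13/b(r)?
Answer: -207819/62 ≈ -3351.9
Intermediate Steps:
b(y) = -2*y**2 (b(y) = -2*y*y = -2*y**2)
f(m, r) = 8/m + 13/(2*r**2) (f(m, r) = 8/m - 13*(-1/(2*r**2)) = 8/m - (-13)/(2*r**2) = 8/m + 13/(2*r**2))
(-473 - 4*2*8)*f(-31, -1) = (-473 - 4*2*8)*(8/(-31) + (13/2)/(-1)**2) = (-473 - 8*8)*(8*(-1/31) + (13/2)*1) = (-473 - 64)*(-8/31 + 13/2) = -537*387/62 = -207819/62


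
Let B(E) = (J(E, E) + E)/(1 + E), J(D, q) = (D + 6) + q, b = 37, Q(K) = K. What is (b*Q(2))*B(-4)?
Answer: 148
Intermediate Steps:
J(D, q) = 6 + D + q (J(D, q) = (6 + D) + q = 6 + D + q)
B(E) = (6 + 3*E)/(1 + E) (B(E) = ((6 + E + E) + E)/(1 + E) = ((6 + 2*E) + E)/(1 + E) = (6 + 3*E)/(1 + E))
(b*Q(2))*B(-4) = (37*2)*(3*(2 - 4)/(1 - 4)) = 74*(3*(-2)/(-3)) = 74*(3*(-1/3)*(-2)) = 74*2 = 148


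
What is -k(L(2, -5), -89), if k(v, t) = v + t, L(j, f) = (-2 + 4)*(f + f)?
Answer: 109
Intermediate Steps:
L(j, f) = 4*f (L(j, f) = 2*(2*f) = 4*f)
k(v, t) = t + v
-k(L(2, -5), -89) = -(-89 + 4*(-5)) = -(-89 - 20) = -1*(-109) = 109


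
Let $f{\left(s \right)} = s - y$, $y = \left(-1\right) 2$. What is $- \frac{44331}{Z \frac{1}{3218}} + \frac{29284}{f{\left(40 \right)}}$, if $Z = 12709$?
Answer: $- \frac{2809715140}{266889} \approx -10528.0$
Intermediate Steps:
$y = -2$
$f{\left(s \right)} = 2 + s$ ($f{\left(s \right)} = s - -2 = s + 2 = 2 + s$)
$- \frac{44331}{Z \frac{1}{3218}} + \frac{29284}{f{\left(40 \right)}} = - \frac{44331}{12709 \cdot \frac{1}{3218}} + \frac{29284}{2 + 40} = - \frac{44331}{12709 \cdot \frac{1}{3218}} + \frac{29284}{42} = - \frac{44331}{\frac{12709}{3218}} + 29284 \cdot \frac{1}{42} = \left(-44331\right) \frac{3218}{12709} + \frac{14642}{21} = - \frac{142657158}{12709} + \frac{14642}{21} = - \frac{2809715140}{266889}$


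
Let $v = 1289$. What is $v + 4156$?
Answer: $5445$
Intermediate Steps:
$v + 4156 = 1289 + 4156 = 5445$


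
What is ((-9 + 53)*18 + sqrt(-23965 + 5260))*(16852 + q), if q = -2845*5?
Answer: 2080584 + 2627*I*sqrt(18705) ≈ 2.0806e+6 + 3.5929e+5*I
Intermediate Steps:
q = -14225
((-9 + 53)*18 + sqrt(-23965 + 5260))*(16852 + q) = ((-9 + 53)*18 + sqrt(-23965 + 5260))*(16852 - 14225) = (44*18 + sqrt(-18705))*2627 = (792 + I*sqrt(18705))*2627 = 2080584 + 2627*I*sqrt(18705)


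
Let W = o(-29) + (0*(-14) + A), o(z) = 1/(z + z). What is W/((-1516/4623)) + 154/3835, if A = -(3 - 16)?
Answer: -13336550453/337203880 ≈ -39.550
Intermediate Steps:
A = 13 (A = -1*(-13) = 13)
o(z) = 1/(2*z)
W = 753/58 (W = (1/2)/(-29) + (0*(-14) + 13) = (1/2)*(-1/29) + (0 + 13) = -1/58 + 13 = 753/58 ≈ 12.983)
W/((-1516/4623)) + 154/3835 = 753/(58*((-1516/4623))) + 154/3835 = 753/(58*((-1516*1/4623))) + 154*(1/3835) = 753/(58*(-1516/4623)) + 154/3835 = (753/58)*(-4623/1516) + 154/3835 = -3481119/87928 + 154/3835 = -13336550453/337203880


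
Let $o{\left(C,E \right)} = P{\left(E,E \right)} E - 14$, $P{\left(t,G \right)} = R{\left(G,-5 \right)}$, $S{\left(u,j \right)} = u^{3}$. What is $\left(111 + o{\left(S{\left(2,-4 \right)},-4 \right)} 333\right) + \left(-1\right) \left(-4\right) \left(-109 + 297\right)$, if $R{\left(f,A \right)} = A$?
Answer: $2861$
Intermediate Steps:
$P{\left(t,G \right)} = -5$
$o{\left(C,E \right)} = -14 - 5 E$ ($o{\left(C,E \right)} = - 5 E - 14 = -14 - 5 E$)
$\left(111 + o{\left(S{\left(2,-4 \right)},-4 \right)} 333\right) + \left(-1\right) \left(-4\right) \left(-109 + 297\right) = \left(111 + \left(-14 - -20\right) 333\right) + \left(-1\right) \left(-4\right) \left(-109 + 297\right) = \left(111 + \left(-14 + 20\right) 333\right) + 4 \cdot 188 = \left(111 + 6 \cdot 333\right) + 752 = \left(111 + 1998\right) + 752 = 2109 + 752 = 2861$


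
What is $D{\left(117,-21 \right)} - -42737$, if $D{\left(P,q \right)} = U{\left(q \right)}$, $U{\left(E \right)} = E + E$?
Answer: $42695$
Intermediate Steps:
$U{\left(E \right)} = 2 E$
$D{\left(P,q \right)} = 2 q$
$D{\left(117,-21 \right)} - -42737 = 2 \left(-21\right) - -42737 = -42 + 42737 = 42695$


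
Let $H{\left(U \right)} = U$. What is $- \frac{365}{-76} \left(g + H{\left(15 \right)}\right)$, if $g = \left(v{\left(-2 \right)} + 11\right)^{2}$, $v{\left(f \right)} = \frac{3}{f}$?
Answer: $\frac{153665}{304} \approx 505.48$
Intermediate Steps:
$g = \frac{361}{4}$ ($g = \left(\frac{3}{-2} + 11\right)^{2} = \left(3 \left(- \frac{1}{2}\right) + 11\right)^{2} = \left(- \frac{3}{2} + 11\right)^{2} = \left(\frac{19}{2}\right)^{2} = \frac{361}{4} \approx 90.25$)
$- \frac{365}{-76} \left(g + H{\left(15 \right)}\right) = - \frac{365}{-76} \left(\frac{361}{4} + 15\right) = \left(-365\right) \left(- \frac{1}{76}\right) \frac{421}{4} = \frac{365}{76} \cdot \frac{421}{4} = \frac{153665}{304}$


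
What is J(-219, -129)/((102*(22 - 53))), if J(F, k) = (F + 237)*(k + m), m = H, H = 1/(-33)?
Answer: 4258/5797 ≈ 0.73452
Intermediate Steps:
H = -1/33 ≈ -0.030303
m = -1/33 ≈ -0.030303
J(F, k) = (237 + F)*(-1/33 + k) (J(F, k) = (F + 237)*(k - 1/33) = (237 + F)*(-1/33 + k))
J(-219, -129)/((102*(22 - 53))) = (-79/11 + 237*(-129) - 1/33*(-219) - 219*(-129))/((102*(22 - 53))) = (-79/11 - 30573 + 73/11 + 28251)/((102*(-31))) = -25548/11/(-3162) = -25548/11*(-1/3162) = 4258/5797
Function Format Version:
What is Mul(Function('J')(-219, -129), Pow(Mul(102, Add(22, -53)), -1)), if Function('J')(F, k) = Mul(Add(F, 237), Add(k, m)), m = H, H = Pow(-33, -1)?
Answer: Rational(4258, 5797) ≈ 0.73452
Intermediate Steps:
H = Rational(-1, 33) ≈ -0.030303
m = Rational(-1, 33) ≈ -0.030303
Function('J')(F, k) = Mul(Add(237, F), Add(Rational(-1, 33), k)) (Function('J')(F, k) = Mul(Add(F, 237), Add(k, Rational(-1, 33))) = Mul(Add(237, F), Add(Rational(-1, 33), k)))
Mul(Function('J')(-219, -129), Pow(Mul(102, Add(22, -53)), -1)) = Mul(Add(Rational(-79, 11), Mul(237, -129), Mul(Rational(-1, 33), -219), Mul(-219, -129)), Pow(Mul(102, Add(22, -53)), -1)) = Mul(Add(Rational(-79, 11), -30573, Rational(73, 11), 28251), Pow(Mul(102, -31), -1)) = Mul(Rational(-25548, 11), Pow(-3162, -1)) = Mul(Rational(-25548, 11), Rational(-1, 3162)) = Rational(4258, 5797)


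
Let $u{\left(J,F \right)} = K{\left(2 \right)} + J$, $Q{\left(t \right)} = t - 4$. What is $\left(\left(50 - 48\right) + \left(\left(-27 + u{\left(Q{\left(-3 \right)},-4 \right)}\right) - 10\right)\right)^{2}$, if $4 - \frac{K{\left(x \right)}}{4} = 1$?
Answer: $900$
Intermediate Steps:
$K{\left(x \right)} = 12$ ($K{\left(x \right)} = 16 - 4 = 12$)
$Q{\left(t \right)} = -4 + t$ ($Q{\left(t \right)} = t - 4 = -4 + t$)
$u{\left(J,F \right)} = 12 + J$
$\left(\left(50 - 48\right) + \left(\left(-27 + u{\left(Q{\left(-3 \right)},-4 \right)}\right) - 10\right)\right)^{2} = \left(\left(50 - 48\right) + \left(\left(-27 + \left(12 - 7\right)\right) - 10\right)\right)^{2} = \left(2 + \left(\left(-27 + 5\right) - 10\right)\right)^{2} = \left(2 - 32\right)^{2} = \left(-30\right)^{2} = 900$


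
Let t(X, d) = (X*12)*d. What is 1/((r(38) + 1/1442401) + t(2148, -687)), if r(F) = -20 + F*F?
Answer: -1442401/25540144477887 ≈ -5.6476e-8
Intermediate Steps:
r(F) = -20 + F²
t(X, d) = 12*X*d (t(X, d) = (12*X)*d = 12*X*d)
1/((r(38) + 1/1442401) + t(2148, -687)) = 1/(((-20 + 38²) + 1/1442401) + 12*2148*(-687)) = 1/(((-20 + 1444) + 1/1442401) - 17708112) = 1/((1424 + 1/1442401) - 17708112) = 1/(2053979025/1442401 - 17708112) = 1/(-25540144477887/1442401) = -1442401/25540144477887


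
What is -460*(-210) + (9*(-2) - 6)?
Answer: 96576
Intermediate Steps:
-460*(-210) + (9*(-2) - 6) = 96600 + (-18 - 6) = 96600 - 24 = 96576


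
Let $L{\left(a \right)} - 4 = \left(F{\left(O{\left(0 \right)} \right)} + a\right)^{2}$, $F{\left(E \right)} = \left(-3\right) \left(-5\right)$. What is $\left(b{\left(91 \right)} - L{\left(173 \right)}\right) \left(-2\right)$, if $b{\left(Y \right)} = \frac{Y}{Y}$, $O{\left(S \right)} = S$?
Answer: $70694$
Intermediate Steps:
$F{\left(E \right)} = 15$
$b{\left(Y \right)} = 1$
$L{\left(a \right)} = 4 + \left(15 + a\right)^{2}$
$\left(b{\left(91 \right)} - L{\left(173 \right)}\right) \left(-2\right) = \left(1 - \left(4 + \left(15 + 173\right)^{2}\right)\right) \left(-2\right) = \left(1 - \left(4 + 188^{2}\right)\right) \left(-2\right) = \left(1 - \left(4 + 35344\right)\right) \left(-2\right) = \left(1 - 35348\right) \left(-2\right) = \left(-35347\right) \left(-2\right) = 70694$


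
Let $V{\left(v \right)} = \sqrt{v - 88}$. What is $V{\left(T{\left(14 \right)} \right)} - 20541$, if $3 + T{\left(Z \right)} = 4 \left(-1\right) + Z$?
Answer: $-20541 + 9 i \approx -20541.0 + 9.0 i$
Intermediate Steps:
$T{\left(Z \right)} = -7 + Z$ ($T{\left(Z \right)} = -3 + \left(4 \left(-1\right) + Z\right) = -3 + \left(-4 + Z\right) = -7 + Z$)
$V{\left(v \right)} = \sqrt{-88 + v}$
$V{\left(T{\left(14 \right)} \right)} - 20541 = \sqrt{-88 + \left(-7 + 14\right)} - 20541 = \sqrt{-88 + 7} - 20541 = \sqrt{-81} - 20541 = 9 i - 20541 = -20541 + 9 i$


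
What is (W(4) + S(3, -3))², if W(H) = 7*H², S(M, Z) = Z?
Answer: 11881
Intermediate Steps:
(W(4) + S(3, -3))² = (7*4² - 3)² = (7*16 - 3)² = (112 - 3)² = 109² = 11881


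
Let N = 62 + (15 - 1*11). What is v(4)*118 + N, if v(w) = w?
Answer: 538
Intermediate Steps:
N = 66 (N = 62 + (15 - 11) = 62 + 4 = 66)
v(4)*118 + N = 4*118 + 66 = 472 + 66 = 538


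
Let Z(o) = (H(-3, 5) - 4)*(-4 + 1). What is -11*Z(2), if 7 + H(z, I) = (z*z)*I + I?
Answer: 1287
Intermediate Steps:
H(z, I) = -7 + I + I*z² (H(z, I) = -7 + ((z*z)*I + I) = -7 + (z²*I + I) = -7 + (I*z² + I) = -7 + (I + I*z²) = -7 + I + I*z²)
Z(o) = -117 (Z(o) = ((-7 + 5 + 5*(-3)²) - 4)*(-4 + 1) = ((-7 + 5 + 5*9) - 4)*(-3) = ((-7 + 5 + 45) - 4)*(-3) = (43 - 4)*(-3) = 39*(-3) = -117)
-11*Z(2) = -11*(-117) = 1287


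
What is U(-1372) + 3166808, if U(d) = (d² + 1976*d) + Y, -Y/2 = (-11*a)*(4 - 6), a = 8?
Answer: 2337768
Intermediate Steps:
Y = -352 (Y = -2*(-11*8)*(4 - 6) = -(-176)*(-2) = -2*176 = -352)
U(d) = -352 + d² + 1976*d (U(d) = (d² + 1976*d) - 352 = -352 + d² + 1976*d)
U(-1372) + 3166808 = (-352 + (-1372)² + 1976*(-1372)) + 3166808 = (-352 + 1882384 - 2711072) + 3166808 = -829040 + 3166808 = 2337768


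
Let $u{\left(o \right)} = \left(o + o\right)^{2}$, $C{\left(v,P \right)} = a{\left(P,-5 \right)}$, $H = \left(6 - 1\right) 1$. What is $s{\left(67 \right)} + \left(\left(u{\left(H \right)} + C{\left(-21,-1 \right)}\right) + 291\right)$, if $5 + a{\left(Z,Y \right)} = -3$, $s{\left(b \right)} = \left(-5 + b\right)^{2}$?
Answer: $4227$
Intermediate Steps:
$H = 5$ ($H = \left(6 - 1\right) 1 = 5 \cdot 1 = 5$)
$a{\left(Z,Y \right)} = -8$ ($a{\left(Z,Y \right)} = -5 - 3 = -8$)
$C{\left(v,P \right)} = -8$
$u{\left(o \right)} = 4 o^{2}$ ($u{\left(o \right)} = \left(2 o\right)^{2} = 4 o^{2}$)
$s{\left(67 \right)} + \left(\left(u{\left(H \right)} + C{\left(-21,-1 \right)}\right) + 291\right) = \left(-5 + 67\right)^{2} + \left(\left(4 \cdot 5^{2} - 8\right) + 291\right) = 62^{2} + \left(\left(4 \cdot 25 - 8\right) + 291\right) = 3844 + \left(\left(100 - 8\right) + 291\right) = 3844 + \left(92 + 291\right) = 3844 + 383 = 4227$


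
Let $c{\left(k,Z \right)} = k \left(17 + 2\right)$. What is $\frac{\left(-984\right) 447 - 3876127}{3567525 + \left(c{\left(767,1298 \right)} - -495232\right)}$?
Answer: $- \frac{863195}{815466} \approx -1.0585$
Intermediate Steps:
$c{\left(k,Z \right)} = 19 k$ ($c{\left(k,Z \right)} = k 19 = 19 k$)
$\frac{\left(-984\right) 447 - 3876127}{3567525 + \left(c{\left(767,1298 \right)} - -495232\right)} = \frac{\left(-984\right) 447 - 3876127}{3567525 + \left(19 \cdot 767 - -495232\right)} = \frac{-439848 - 3876127}{3567525 + \left(14573 + 495232\right)} = - \frac{4315975}{3567525 + 509805} = - \frac{4315975}{4077330} = \left(-4315975\right) \frac{1}{4077330} = - \frac{863195}{815466}$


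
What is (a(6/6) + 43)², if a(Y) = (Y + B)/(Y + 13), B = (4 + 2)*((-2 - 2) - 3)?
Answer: 314721/196 ≈ 1605.7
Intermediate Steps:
B = -42 (B = 6*(-4 - 3) = 6*(-7) = -42)
a(Y) = (-42 + Y)/(13 + Y) (a(Y) = (Y - 42)/(Y + 13) = (-42 + Y)/(13 + Y))
(a(6/6) + 43)² = ((-42 + 6/6)/(13 + 6/6) + 43)² = ((-42 + 6*(⅙))/(13 + 6*(⅙)) + 43)² = ((-42 + 1)/(13 + 1) + 43)² = (-41/14 + 43)² = (561/14)² = 314721/196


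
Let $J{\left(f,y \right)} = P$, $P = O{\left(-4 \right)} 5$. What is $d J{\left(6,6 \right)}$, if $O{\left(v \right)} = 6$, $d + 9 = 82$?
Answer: $2190$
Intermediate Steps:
$d = 73$ ($d = -9 + 82 = 73$)
$P = 30$ ($P = 6 \cdot 5 = 30$)
$J{\left(f,y \right)} = 30$
$d J{\left(6,6 \right)} = 73 \cdot 30 = 2190$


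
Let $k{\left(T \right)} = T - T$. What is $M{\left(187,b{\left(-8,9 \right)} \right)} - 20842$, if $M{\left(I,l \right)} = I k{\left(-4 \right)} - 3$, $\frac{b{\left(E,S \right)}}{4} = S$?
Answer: $-20845$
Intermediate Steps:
$k{\left(T \right)} = 0$
$b{\left(E,S \right)} = 4 S$
$M{\left(I,l \right)} = -3$ ($M{\left(I,l \right)} = I 0 - 3 = 0 - 3 = -3$)
$M{\left(187,b{\left(-8,9 \right)} \right)} - 20842 = -3 - 20842 = -20845$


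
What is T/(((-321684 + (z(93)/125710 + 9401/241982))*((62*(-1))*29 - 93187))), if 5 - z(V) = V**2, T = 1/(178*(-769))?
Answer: -116998297/489339653648305459716981 ≈ -2.3909e-16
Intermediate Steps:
T = -1/136882 (T = 1/(-136882) = -1/136882 ≈ -7.3056e-6)
z(V) = 5 - V**2
T/(((-321684 + (z(93)/125710 + 9401/241982))*((62*(-1))*29 - 93187))) = -1/((-321684 + ((5 - 1*93**2)/125710 + 9401/241982))*((62*(-1))*29 - 93187))/136882 = -1/((-321684 + ((5 - 1*8649)*(1/125710) + 9401*(1/241982)))*(-62*29 - 93187))/136882 = -1/((-321684 + ((5 - 8649)*(1/125710) + 9401/241982))*(-1798 - 93187))/136882 = -(-1/(94985*(-321684 + (-8644*1/125710 + 9401/241982))))/136882 = -(-1/(94985*(-321684 + (-4322/62855 + 9401/241982))))/136882 = -(-1/(94985*(-321684 - 34995873/1169982970)))/136882 = -1/(136882*((-376364836717353/1169982970*(-94985)))) = -1/(136882*7149802803119554941/233996594) = -1/136882*233996594/7149802803119554941 = -116998297/489339653648305459716981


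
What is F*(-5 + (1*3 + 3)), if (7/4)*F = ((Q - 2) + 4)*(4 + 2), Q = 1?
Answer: 72/7 ≈ 10.286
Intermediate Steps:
F = 72/7 (F = 4*(((1 - 2) + 4)*(4 + 2))/7 = 4*((-1 + 4)*6)/7 = 4*(3*6)/7 = (4/7)*18 = 72/7 ≈ 10.286)
F*(-5 + (1*3 + 3)) = 72*(-5 + (1*3 + 3))/7 = 72*(-5 + (3 + 3))/7 = 72*(-5 + 6)/7 = (72/7)*1 = 72/7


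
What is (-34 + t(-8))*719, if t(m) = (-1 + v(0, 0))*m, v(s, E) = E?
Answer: -18694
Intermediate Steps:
t(m) = -m (t(m) = (-1 + 0)*m = -m)
(-34 + t(-8))*719 = (-34 - 1*(-8))*719 = (-34 + 8)*719 = -26*719 = -18694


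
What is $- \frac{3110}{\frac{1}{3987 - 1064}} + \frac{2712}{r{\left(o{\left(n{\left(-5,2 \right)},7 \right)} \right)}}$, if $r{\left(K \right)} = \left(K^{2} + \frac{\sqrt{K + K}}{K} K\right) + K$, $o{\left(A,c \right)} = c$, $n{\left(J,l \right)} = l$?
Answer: $- \frac{2027177342}{223} - \frac{1356 \sqrt{14}}{1561} \approx -9.0905 \cdot 10^{6}$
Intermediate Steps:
$r{\left(K \right)} = K + K^{2} + \sqrt{2} \sqrt{K}$ ($r{\left(K \right)} = \left(K^{2} + \frac{\sqrt{2 K}}{K} K\right) + K = \left(K^{2} + \frac{\sqrt{2} \sqrt{K}}{K} K\right) + K = \left(K^{2} + \frac{\sqrt{2}}{\sqrt{K}} K\right) + K = \left(K^{2} + \sqrt{2} \sqrt{K}\right) + K = K + K^{2} + \sqrt{2} \sqrt{K}$)
$- \frac{3110}{\frac{1}{3987 - 1064}} + \frac{2712}{r{\left(o{\left(n{\left(-5,2 \right)},7 \right)} \right)}} = - \frac{3110}{\frac{1}{3987 - 1064}} + \frac{2712}{7 + 7^{2} + \sqrt{2} \sqrt{7}} = - \frac{3110}{\frac{1}{2923}} + \frac{2712}{7 + 49 + \sqrt{14}} = - 3110 \frac{1}{\frac{1}{2923}} + \frac{2712}{56 + \sqrt{14}} = \left(-3110\right) 2923 + \frac{2712}{56 + \sqrt{14}} = -9090530 + \frac{2712}{56 + \sqrt{14}}$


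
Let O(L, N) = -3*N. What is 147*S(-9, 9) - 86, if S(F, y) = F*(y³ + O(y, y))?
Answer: -928832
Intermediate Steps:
S(F, y) = F*(y³ - 3*y)
147*S(-9, 9) - 86 = 147*(-9*9*(-3 + 9²)) - 86 = 147*(-9*9*(-3 + 81)) - 86 = 147*(-9*9*78) - 86 = 147*(-6318) - 86 = -928746 - 86 = -928832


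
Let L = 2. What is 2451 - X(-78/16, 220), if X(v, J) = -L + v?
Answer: 19663/8 ≈ 2457.9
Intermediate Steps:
X(v, J) = -2 + v (X(v, J) = -1*2 + v = -2 + v)
2451 - X(-78/16, 220) = 2451 - (-2 - 78/16) = 2451 - (-2 - 78*1/16) = 2451 - (-2 - 39/8) = 2451 - 1*(-55/8) = 2451 + 55/8 = 19663/8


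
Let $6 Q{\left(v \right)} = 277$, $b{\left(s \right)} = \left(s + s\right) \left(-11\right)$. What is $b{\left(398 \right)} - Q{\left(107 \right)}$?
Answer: $- \frac{52813}{6} \approx -8802.2$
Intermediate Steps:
$b{\left(s \right)} = - 22 s$ ($b{\left(s \right)} = 2 s \left(-11\right) = - 22 s$)
$Q{\left(v \right)} = \frac{277}{6}$ ($Q{\left(v \right)} = \frac{1}{6} \cdot 277 = \frac{277}{6}$)
$b{\left(398 \right)} - Q{\left(107 \right)} = \left(-22\right) 398 - \frac{277}{6} = -8756 - \frac{277}{6} = - \frac{52813}{6}$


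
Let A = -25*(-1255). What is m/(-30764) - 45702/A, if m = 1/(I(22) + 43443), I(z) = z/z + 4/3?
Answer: -183249330780333/125802979088000 ≈ -1.4566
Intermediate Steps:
I(z) = 7/3 (I(z) = 1 + 4*(⅓) = 1 + 4/3 = 7/3)
m = 3/130336 (m = 1/(7/3 + 43443) = 1/(130336/3) = 3/130336 ≈ 2.3017e-5)
A = 31375
m/(-30764) - 45702/A = (3/130336)/(-30764) - 45702/31375 = (3/130336)*(-1/30764) - 45702*1/31375 = -3/4009656704 - 45702/31375 = -183249330780333/125802979088000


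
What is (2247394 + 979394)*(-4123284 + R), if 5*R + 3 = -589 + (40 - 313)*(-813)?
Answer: -65810544547644/5 ≈ -1.3162e+13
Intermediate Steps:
R = 221357/5 (R = -⅗ + (-589 + (40 - 313)*(-813))/5 = -⅗ + (-589 - 273*(-813))/5 = -⅗ + (-589 + 221949)/5 = -⅗ + (⅕)*221360 = -⅗ + 44272 = 221357/5 ≈ 44271.)
(2247394 + 979394)*(-4123284 + R) = (2247394 + 979394)*(-4123284 + 221357/5) = 3226788*(-20395063/5) = -65810544547644/5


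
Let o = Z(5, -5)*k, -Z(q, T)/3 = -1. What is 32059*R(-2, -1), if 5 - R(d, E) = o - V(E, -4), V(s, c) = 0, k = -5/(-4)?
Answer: 160295/4 ≈ 40074.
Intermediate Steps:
k = 5/4 (k = -5*(-1/4) = 5/4 ≈ 1.2500)
Z(q, T) = 3 (Z(q, T) = -3*(-1) = 3)
o = 15/4 (o = 3*(5/4) = 15/4 ≈ 3.7500)
R(d, E) = 5/4 (R(d, E) = 5 - (15/4 - 1*0) = 5 - (15/4 + 0) = 5 - 1*15/4 = 5 - 15/4 = 5/4)
32059*R(-2, -1) = 32059*(5/4) = 160295/4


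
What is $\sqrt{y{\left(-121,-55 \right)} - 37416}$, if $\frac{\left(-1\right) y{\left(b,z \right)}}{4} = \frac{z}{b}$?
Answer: $\frac{2 i \sqrt{1131889}}{11} \approx 193.44 i$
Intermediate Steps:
$y{\left(b,z \right)} = - \frac{4 z}{b}$ ($y{\left(b,z \right)} = - 4 \frac{z}{b} = - \frac{4 z}{b}$)
$\sqrt{y{\left(-121,-55 \right)} - 37416} = \sqrt{\left(-4\right) \left(-55\right) \frac{1}{-121} - 37416} = \sqrt{\left(-4\right) \left(-55\right) \left(- \frac{1}{121}\right) - 37416} = \sqrt{- \frac{20}{11} - 37416} = \sqrt{- \frac{411596}{11}} = \frac{2 i \sqrt{1131889}}{11}$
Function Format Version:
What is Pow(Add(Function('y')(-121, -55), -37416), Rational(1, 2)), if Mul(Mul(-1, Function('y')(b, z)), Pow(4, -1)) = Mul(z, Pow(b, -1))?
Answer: Mul(Rational(2, 11), I, Pow(1131889, Rational(1, 2))) ≈ Mul(193.44, I)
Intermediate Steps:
Function('y')(b, z) = Mul(-4, z, Pow(b, -1)) (Function('y')(b, z) = Mul(-4, Mul(z, Pow(b, -1))) = Mul(-4, z, Pow(b, -1)))
Pow(Add(Function('y')(-121, -55), -37416), Rational(1, 2)) = Pow(Add(Mul(-4, -55, Pow(-121, -1)), -37416), Rational(1, 2)) = Pow(Add(Mul(-4, -55, Rational(-1, 121)), -37416), Rational(1, 2)) = Pow(Add(Rational(-20, 11), -37416), Rational(1, 2)) = Pow(Rational(-411596, 11), Rational(1, 2)) = Mul(Rational(2, 11), I, Pow(1131889, Rational(1, 2)))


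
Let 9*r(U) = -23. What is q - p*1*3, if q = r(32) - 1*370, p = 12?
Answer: -3677/9 ≈ -408.56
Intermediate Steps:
r(U) = -23/9 (r(U) = (⅑)*(-23) = -23/9)
q = -3353/9 (q = -23/9 - 1*370 = -23/9 - 370 = -3353/9 ≈ -372.56)
q - p*1*3 = -3353/9 - 12*1*3 = -3353/9 - 12*3 = -3353/9 - 1*36 = -3353/9 - 36 = -3677/9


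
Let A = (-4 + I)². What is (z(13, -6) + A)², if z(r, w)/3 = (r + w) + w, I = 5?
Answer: 16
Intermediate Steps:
z(r, w) = 3*r + 6*w (z(r, w) = 3*((r + w) + w) = 3*(r + 2*w) = 3*r + 6*w)
A = 1 (A = (-4 + 5)² = 1² = 1)
(z(13, -6) + A)² = ((3*13 + 6*(-6)) + 1)² = ((39 - 36) + 1)² = (3 + 1)² = 4² = 16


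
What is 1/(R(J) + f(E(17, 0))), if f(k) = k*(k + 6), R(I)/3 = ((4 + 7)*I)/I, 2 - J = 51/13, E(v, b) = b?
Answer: 1/33 ≈ 0.030303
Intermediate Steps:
J = -25/13 (J = 2 - 51/13 = -25/13 ≈ -1.9231)
R(I) = 33 (R(I) = 3*(((4 + 7)*I)/I) = 3*((11*I)/I) = 3*11 = 33)
f(k) = k*(6 + k)
1/(R(J) + f(E(17, 0))) = 1/(33 + 0*(6 + 0)) = 1/(33 + 0*6) = 1/(33 + 0) = 1/33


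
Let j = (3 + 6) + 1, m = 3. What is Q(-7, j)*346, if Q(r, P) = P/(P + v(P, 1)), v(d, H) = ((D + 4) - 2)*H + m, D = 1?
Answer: 865/4 ≈ 216.25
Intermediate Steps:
v(d, H) = 3 + 3*H (v(d, H) = ((1 + 4) - 2)*H + 3 = (5 - 2)*H + 3 = 3*H + 3 = 3 + 3*H)
j = 10 (j = 9 + 1 = 10)
Q(r, P) = P/(6 + P) (Q(r, P) = P/(P + (3 + 3*1)) = P/(P + (3 + 3)) = P/(P + 6) = P/(6 + P))
Q(-7, j)*346 = (10/(6 + 10))*346 = (10/16)*346 = (10*(1/16))*346 = (5/8)*346 = 865/4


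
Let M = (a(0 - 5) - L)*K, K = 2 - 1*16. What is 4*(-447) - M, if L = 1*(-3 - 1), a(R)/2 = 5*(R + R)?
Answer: -3132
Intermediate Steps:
K = -14 (K = 2 - 16 = -14)
a(R) = 20*R (a(R) = 2*(5*(R + R)) = 2*(5*(2*R)) = 2*(10*R) = 20*R)
L = -4 (L = 1*(-4) = -4)
M = 1344 (M = (20*(0 - 5) - 1*(-4))*(-14) = (20*(-5) + 4)*(-14) = (-100 + 4)*(-14) = -96*(-14) = 1344)
4*(-447) - M = 4*(-447) - 1*1344 = -1788 - 1344 = -3132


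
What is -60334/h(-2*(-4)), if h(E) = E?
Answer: -30167/4 ≈ -7541.8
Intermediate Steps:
-60334/h(-2*(-4)) = -60334/((-2*(-4))) = -60334/8 = -60334*⅛ = -30167/4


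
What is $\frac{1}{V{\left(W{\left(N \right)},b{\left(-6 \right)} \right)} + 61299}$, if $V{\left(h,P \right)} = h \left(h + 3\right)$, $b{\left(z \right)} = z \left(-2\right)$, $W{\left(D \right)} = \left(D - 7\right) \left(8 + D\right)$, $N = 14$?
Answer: $\frac{1}{85477} \approx 1.1699 \cdot 10^{-5}$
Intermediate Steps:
$W{\left(D \right)} = \left(-7 + D\right) \left(8 + D\right)$
$b{\left(z \right)} = - 2 z$
$V{\left(h,P \right)} = h \left(3 + h\right)$
$\frac{1}{V{\left(W{\left(N \right)},b{\left(-6 \right)} \right)} + 61299} = \frac{1}{\left(-56 + 14 + 14^{2}\right) \left(3 + \left(-56 + 14 + 14^{2}\right)\right) + 61299} = \frac{1}{\left(-56 + 14 + 196\right) \left(3 + \left(-56 + 14 + 196\right)\right) + 61299} = \frac{1}{154 \left(3 + 154\right) + 61299} = \frac{1}{154 \cdot 157 + 61299} = \frac{1}{24178 + 61299} = \frac{1}{85477}$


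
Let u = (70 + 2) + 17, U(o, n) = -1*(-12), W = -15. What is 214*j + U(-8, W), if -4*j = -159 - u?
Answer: 13280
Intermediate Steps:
U(o, n) = 12
u = 89 (u = 72 + 17 = 89)
j = 62 (j = -(-159 - 1*89)/4 = -(-159 - 89)/4 = -¼*(-248) = 62)
214*j + U(-8, W) = 214*62 + 12 = 13268 + 12 = 13280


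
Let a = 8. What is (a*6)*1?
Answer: 48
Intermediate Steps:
(a*6)*1 = (8*6)*1 = 48*1 = 48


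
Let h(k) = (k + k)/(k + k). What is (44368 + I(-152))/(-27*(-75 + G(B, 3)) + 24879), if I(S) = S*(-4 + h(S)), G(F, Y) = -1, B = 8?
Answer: 44824/26931 ≈ 1.6644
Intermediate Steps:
h(k) = 1 (h(k) = (2*k)/((2*k)) = (2*k)*(1/(2*k)) = 1)
I(S) = -3*S (I(S) = S*(-4 + 1) = S*(-3) = -3*S)
(44368 + I(-152))/(-27*(-75 + G(B, 3)) + 24879) = (44368 - 3*(-152))/(-27*(-75 - 1) + 24879) = (44368 + 456)/(-27*(-76) + 24879) = 44824/(2052 + 24879) = 44824/26931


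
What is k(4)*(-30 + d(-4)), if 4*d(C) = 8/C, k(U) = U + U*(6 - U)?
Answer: -366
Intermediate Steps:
d(C) = 2/C (d(C) = (8/C)/4 = 2/C)
k(4)*(-30 + d(-4)) = (4*(7 - 1*4))*(-30 + 2/(-4)) = (4*(7 - 4))*(-30 + 2*(-¼)) = (4*3)*(-30 - ½) = 12*(-61/2) = -366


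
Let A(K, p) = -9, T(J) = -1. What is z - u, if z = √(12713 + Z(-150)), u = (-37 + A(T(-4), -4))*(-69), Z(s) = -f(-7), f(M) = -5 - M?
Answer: -3174 + √12711 ≈ -3061.3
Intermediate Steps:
Z(s) = -2 (Z(s) = -(-5 - 1*(-7)) = -(-5 + 7) = -1*2 = -2)
u = 3174 (u = (-37 - 9)*(-69) = -46*(-69) = 3174)
z = √12711 (z = √(12713 - 2) = √12711 ≈ 112.74)
z - u = √12711 - 1*3174 = √12711 - 3174 = -3174 + √12711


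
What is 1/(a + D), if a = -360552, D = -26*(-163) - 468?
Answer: -1/356782 ≈ -2.8028e-6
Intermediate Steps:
D = 3770 (D = 4238 - 468 = 3770)
1/(a + D) = 1/(-360552 + 3770) = 1/(-356782) = -1/356782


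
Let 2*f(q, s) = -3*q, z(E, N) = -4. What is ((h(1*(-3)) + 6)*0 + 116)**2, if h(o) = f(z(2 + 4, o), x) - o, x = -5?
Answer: 13456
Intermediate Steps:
f(q, s) = -3*q/2 (f(q, s) = (-3*q)/2 = -3*q/2)
h(o) = 6 - o (h(o) = -3/2*(-4) - o = 6 - o)
((h(1*(-3)) + 6)*0 + 116)**2 = (((6 - (-3)) + 6)*0 + 116)**2 = (((6 - 1*(-3)) + 6)*0 + 116)**2 = (((6 + 3) + 6)*0 + 116)**2 = ((9 + 6)*0 + 116)**2 = (15*0 + 116)**2 = (0 + 116)**2 = 116**2 = 13456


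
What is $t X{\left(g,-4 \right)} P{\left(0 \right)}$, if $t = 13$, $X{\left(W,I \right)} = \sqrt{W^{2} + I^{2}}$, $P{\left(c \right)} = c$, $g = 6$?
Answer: $0$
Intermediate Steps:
$X{\left(W,I \right)} = \sqrt{I^{2} + W^{2}}$
$t X{\left(g,-4 \right)} P{\left(0 \right)} = 13 \sqrt{\left(-4\right)^{2} + 6^{2}} \cdot 0 = 13 \sqrt{16 + 36} \cdot 0 = 13 \sqrt{52} \cdot 0 = 13 \cdot 2 \sqrt{13} \cdot 0 = 26 \sqrt{13} \cdot 0 = 0$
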